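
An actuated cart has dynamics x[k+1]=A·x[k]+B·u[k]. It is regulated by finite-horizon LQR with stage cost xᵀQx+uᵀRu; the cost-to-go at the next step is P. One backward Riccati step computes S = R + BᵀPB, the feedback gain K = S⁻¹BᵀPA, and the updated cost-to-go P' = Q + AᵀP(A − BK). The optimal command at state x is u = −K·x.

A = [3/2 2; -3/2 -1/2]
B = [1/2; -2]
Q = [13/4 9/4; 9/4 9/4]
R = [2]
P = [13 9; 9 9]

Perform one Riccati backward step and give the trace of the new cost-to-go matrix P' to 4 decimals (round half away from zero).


BᵀP = [-11.5000 -13.5000]
S = R + BᵀPB = [2] + [21.2500] = [23.2500]
BᵀPA = [3.0000 -16.2500]
K = S⁻¹·BᵀPA = [0.1290 -0.6989]
A−BK = [1.4355 2.3495; -1.2419 -1.8978]
AᵀP(A−BK) = [8.6129 14.0968; 14.0968 24.8925]
P' = Q + AᵀP(A−BK) = [11.8629 16.3468; 16.3468 27.1425]
tr(P') = 39.0054

39.0054


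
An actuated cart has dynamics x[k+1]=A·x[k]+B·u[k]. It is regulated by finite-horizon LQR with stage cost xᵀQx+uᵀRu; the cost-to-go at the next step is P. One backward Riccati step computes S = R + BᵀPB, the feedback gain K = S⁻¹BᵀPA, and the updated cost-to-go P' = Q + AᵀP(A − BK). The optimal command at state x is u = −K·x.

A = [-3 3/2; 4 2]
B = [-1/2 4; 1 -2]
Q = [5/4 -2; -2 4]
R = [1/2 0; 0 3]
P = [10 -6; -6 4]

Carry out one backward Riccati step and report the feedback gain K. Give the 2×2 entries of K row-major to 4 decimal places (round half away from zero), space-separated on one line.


BᵀP = [-11.0000 7.0000; 52.0000 -32.0000]
S = R + BᵀPB = [1/2 0; 0 3] + [12.5000 -58.0000; -58.0000 272.0000] = [13.0000 -58.0000; -58.0000 275.0000]
BᵀPA = [61.0000 -2.5000; -284.0000 14.0000]
K = S⁻¹·BᵀPA = [1.4360 0.5900; -0.7299 0.1754]
A−BK = [0.6374 1.0936; 1.1043 1.7607]
AᵀP(A−BK) = [3.1232 0.8081; 0.8081 1.5201]
P' = Q + AᵀP(A−BK) = [4.3732 -1.1919; -1.1919 5.5201]
tr(P') = 9.8934

1.4360 0.5900 -0.7299 0.1754


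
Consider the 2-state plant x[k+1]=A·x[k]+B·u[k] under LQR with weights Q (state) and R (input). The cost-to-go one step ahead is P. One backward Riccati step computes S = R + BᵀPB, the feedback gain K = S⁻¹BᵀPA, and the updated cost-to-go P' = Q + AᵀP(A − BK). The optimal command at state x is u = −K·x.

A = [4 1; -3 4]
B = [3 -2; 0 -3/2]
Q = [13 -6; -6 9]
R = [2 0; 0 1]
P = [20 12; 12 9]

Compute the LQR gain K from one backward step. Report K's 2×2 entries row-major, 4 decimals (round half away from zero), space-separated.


1.6535 -0.6762 0.9709 -1.8797

BᵀP = [60.0000 36.0000; -58.0000 -37.5000]
S = R + BᵀPB = [2 0; 0 1] + [180.0000 -174.0000; -174.0000 172.2500] = [182.0000 -174.0000; -174.0000 173.2500]
BᵀPA = [132.0000 204.0000; -119.5000 -208.0000]
K = S⁻¹·BᵀPA = [1.6535 -0.6762; 0.9709 -1.8797]
A−BK = [0.9813 -0.7308; -1.5436 1.1804]
AᵀP(A−BK) = [10.7607 -7.3660; -7.3660 6.9661]
P' = Q + AᵀP(A−BK) = [23.7607 -13.3660; -13.3660 15.9661]
tr(P') = 39.7268


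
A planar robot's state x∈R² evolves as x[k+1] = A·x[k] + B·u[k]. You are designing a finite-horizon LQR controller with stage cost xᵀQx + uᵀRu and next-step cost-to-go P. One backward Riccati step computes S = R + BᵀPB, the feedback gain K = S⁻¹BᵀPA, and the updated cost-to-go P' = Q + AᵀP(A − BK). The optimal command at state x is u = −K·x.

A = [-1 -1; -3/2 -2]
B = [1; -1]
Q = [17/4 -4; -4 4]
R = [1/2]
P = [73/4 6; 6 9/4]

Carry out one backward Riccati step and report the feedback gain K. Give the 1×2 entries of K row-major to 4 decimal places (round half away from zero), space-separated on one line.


BᵀP = [12.2500 3.7500]
S = R + BᵀPB = [1/2] + [8.5000] = [9.0000]
BᵀPA = [-17.8750 -19.7500]
K = S⁻¹·BᵀPA = [-1.9861 -2.1944]
A−BK = [0.9861 1.1944; -3.4861 -4.1944]
AᵀP(A−BK) = [5.8108 6.7743; 6.7743 7.9097]
P' = Q + AᵀP(A−BK) = [10.0608 2.7743; 2.7743 11.9097]
tr(P') = 21.9705

-1.9861 -2.1944


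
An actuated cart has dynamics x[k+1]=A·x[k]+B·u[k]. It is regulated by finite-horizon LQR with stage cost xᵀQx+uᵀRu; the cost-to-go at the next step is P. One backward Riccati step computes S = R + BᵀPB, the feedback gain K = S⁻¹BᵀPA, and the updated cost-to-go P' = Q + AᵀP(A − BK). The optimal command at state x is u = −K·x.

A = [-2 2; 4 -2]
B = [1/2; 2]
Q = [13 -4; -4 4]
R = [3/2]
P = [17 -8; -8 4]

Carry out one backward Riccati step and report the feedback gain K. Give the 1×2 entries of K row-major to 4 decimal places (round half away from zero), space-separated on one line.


5.3913 -4.0000

BᵀP = [-7.5000 4.0000]
S = R + BᵀPB = [3/2] + [4.2500] = [5.7500]
BᵀPA = [31.0000 -23.0000]
K = S⁻¹·BᵀPA = [5.3913 -4.0000]
A−BK = [-4.6957 4.0000; -6.7826 6.0000]
AᵀP(A−BK) = [92.8696 -72.0000; -72.0000 56.0000]
P' = Q + AᵀP(A−BK) = [105.8696 -76.0000; -76.0000 60.0000]
tr(P') = 165.8696


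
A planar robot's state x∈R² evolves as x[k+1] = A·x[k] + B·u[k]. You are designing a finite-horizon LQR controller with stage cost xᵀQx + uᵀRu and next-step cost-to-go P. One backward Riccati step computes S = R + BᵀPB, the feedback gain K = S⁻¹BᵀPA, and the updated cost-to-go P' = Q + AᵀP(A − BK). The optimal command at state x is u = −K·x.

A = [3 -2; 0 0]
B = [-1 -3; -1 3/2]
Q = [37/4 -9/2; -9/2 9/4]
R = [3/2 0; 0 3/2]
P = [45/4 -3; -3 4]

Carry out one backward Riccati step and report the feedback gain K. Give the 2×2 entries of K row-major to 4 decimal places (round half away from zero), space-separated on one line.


-0.8056 0.5371 -0.6920 0.4614

BᵀP = [-8.2500 -1.0000; -38.2500 15.0000]
S = R + BᵀPB = [3/2 0; 0 3/2] + [9.2500 23.2500; 23.2500 137.2500] = [10.7500 23.2500; 23.2500 138.7500]
BᵀPA = [-24.7500 16.5000; -114.7500 76.5000]
K = S⁻¹·BᵀPA = [-0.8056 0.5371; -0.6920 0.4614]
A−BK = [0.1183 -0.0789; 0.2325 -0.1550]
AᵀP(A−BK) = [1.9004 -1.2670; -1.2670 0.8446]
P' = Q + AᵀP(A−BK) = [11.1504 -5.7670; -5.7670 3.0946]
tr(P') = 14.2451


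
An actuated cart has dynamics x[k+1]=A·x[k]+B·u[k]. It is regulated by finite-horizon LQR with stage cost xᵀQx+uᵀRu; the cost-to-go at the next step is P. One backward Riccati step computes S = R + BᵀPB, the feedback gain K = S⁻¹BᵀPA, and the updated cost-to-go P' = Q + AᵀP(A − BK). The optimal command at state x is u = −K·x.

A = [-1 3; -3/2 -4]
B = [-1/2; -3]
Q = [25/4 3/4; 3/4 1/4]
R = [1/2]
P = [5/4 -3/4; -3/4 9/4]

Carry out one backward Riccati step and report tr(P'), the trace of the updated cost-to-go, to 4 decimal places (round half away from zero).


BᵀP = [1.6250 -6.3750]
S = R + BᵀPB = [1/2] + [18.3125] = [18.8125]
BᵀPA = [7.9375 30.3750]
K = S⁻¹·BᵀPA = [0.4219 1.6146]
A−BK = [-0.7890 3.8073; -0.2342 0.8439]
AᵀP(A−BK) = [0.7135 -2.6910; -2.6910 16.2060]
P' = Q + AᵀP(A−BK) = [6.9635 -1.9410; -1.9410 16.4560]
tr(P') = 23.4194

23.4194


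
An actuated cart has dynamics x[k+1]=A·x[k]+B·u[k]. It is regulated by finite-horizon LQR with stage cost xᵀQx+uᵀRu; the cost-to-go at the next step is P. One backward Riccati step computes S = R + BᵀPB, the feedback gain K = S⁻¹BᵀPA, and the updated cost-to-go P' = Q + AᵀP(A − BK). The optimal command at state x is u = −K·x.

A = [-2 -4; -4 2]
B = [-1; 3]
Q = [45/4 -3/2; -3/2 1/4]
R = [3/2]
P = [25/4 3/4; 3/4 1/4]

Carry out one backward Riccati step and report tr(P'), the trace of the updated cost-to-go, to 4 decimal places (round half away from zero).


83.3182

BᵀP = [-4.0000 0.0000]
S = R + BᵀPB = [3/2] + [4.0000] = [5.5000]
BᵀPA = [8.0000 16.0000]
K = S⁻¹·BᵀPA = [1.4545 2.9091]
A−BK = [-0.5455 -1.0909; -8.3636 -6.7273]
AᵀP(A−BK) = [29.3636 33.7273; 33.7273 42.4545]
P' = Q + AᵀP(A−BK) = [40.6136 32.2273; 32.2273 42.7045]
tr(P') = 83.3182


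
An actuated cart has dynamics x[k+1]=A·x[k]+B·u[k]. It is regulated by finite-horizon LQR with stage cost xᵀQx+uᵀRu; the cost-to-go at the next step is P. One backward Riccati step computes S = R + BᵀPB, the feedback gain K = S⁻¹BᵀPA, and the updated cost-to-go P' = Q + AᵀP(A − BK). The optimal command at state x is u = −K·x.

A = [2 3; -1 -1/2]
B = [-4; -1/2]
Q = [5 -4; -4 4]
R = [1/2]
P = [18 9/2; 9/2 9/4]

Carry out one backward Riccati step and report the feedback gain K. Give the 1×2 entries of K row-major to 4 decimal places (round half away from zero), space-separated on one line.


-0.4213 -0.6943

BᵀP = [-74.2500 -19.1250]
S = R + BᵀPB = [1/2] + [306.5625] = [307.0625]
BᵀPA = [-129.3750 -213.1875]
K = S⁻¹·BᵀPA = [-0.4213 -0.6943]
A−BK = [0.3147 0.2229; -1.2107 -0.8471]
AᵀP(A−BK) = [1.7403 1.3025; 1.3025 1.0506]
P' = Q + AᵀP(A−BK) = [6.7403 -2.6975; -2.6975 5.0506]
tr(P') = 11.7909


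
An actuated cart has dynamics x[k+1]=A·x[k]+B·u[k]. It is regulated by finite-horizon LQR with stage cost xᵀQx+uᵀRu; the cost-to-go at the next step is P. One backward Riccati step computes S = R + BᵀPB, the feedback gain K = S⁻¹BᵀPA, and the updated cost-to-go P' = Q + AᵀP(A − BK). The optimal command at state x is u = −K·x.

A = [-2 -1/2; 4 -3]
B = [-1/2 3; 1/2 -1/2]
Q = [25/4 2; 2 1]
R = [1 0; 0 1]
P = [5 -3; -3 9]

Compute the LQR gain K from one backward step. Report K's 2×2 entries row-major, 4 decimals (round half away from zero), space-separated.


4.4473 -3.6477 -0.3544 -0.3924

BᵀP = [-4.0000 6.0000; 16.5000 -13.5000]
S = R + BᵀPB = [1 0; 0 1] + [5.0000 -15.0000; -15.0000 56.2500] = [6.0000 -15.0000; -15.0000 57.2500]
BᵀPA = [32.0000 -16.0000; -87.0000 32.2500]
K = S⁻¹·BᵀPA = [4.4473 -3.6477; -0.3544 -0.3924]
A−BK = [1.2869 -1.1466; 1.5992 -1.3724]
AᵀP(A−BK) = [38.8523 -32.4135; -32.4135 27.5422]
P' = Q + AᵀP(A−BK) = [45.1023 -30.4135; -30.4135 28.5422]
tr(P') = 73.6445


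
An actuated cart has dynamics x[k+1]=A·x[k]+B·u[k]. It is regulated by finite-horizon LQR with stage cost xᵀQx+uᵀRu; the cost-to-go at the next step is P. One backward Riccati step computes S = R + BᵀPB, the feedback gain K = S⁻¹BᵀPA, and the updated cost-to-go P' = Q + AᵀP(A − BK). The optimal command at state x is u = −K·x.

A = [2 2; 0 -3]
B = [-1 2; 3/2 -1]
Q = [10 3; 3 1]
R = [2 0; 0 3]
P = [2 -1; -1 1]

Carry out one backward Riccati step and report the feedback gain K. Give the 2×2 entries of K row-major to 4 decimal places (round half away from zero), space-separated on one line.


BᵀP = [-3.5000 2.5000; 5.0000 -3.0000]
S = R + BᵀPB = [2 0; 0 3] + [7.2500 -9.5000; -9.5000 13.0000] = [9.2500 -9.5000; -9.5000 16.0000]
BᵀPA = [-7.0000 -14.5000; 10.0000 19.0000]
K = S⁻¹·BᵀPA = [-0.2944 -0.8918; 0.4502 0.6580]
A−BK = [0.8052 -0.2078; 0.8918 -1.0043]
AᵀP(A−BK) = [1.4372 1.1775; 1.1775 3.5671]
P' = Q + AᵀP(A−BK) = [11.4372 4.1775; 4.1775 4.5671]
tr(P') = 16.0043

-0.2944 -0.8918 0.4502 0.6580


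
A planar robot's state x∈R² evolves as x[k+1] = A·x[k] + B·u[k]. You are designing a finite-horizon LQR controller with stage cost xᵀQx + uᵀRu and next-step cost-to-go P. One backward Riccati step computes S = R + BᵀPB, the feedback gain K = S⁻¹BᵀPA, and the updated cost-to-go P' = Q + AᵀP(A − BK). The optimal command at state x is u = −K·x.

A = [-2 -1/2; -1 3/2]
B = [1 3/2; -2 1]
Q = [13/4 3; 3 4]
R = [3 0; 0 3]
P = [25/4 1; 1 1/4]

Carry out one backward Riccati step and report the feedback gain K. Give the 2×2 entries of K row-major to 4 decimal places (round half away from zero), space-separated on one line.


BᵀP = [4.2500 0.5000; 10.3750 1.7500]
S = R + BᵀPB = [3 0; 0 3] + [3.2500 6.8750; 6.8750 17.3125] = [6.2500 6.8750; 6.8750 20.3125]
BᵀPA = [-9.0000 -1.3750; -22.5000 -2.5625]
K = S⁻¹·BᵀPA = [-0.3529 -0.1294; -0.9882 -0.0824]
A−BK = [-0.1647 -0.2471; -0.7176 1.3235]
AᵀP(A−BK) = [3.8382 0.3574; 0.3574 0.2360]
P' = Q + AᵀP(A−BK) = [7.0882 3.3574; 3.3574 4.2360]
tr(P') = 11.3243

-0.3529 -0.1294 -0.9882 -0.0824


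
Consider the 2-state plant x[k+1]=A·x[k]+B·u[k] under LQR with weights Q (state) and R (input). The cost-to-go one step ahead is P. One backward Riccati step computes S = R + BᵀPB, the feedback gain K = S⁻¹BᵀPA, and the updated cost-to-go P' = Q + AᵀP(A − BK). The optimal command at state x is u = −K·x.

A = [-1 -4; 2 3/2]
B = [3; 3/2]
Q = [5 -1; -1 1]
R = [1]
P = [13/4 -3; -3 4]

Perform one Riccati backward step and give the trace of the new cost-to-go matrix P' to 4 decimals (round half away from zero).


BᵀP = [5.2500 -3.0000]
S = R + BᵀPB = [1] + [11.2500] = [12.2500]
BᵀPA = [-11.2500 -25.5000]
K = S⁻¹·BᵀPA = [-0.9184 -2.0816]
A−BK = [1.7551 2.2449; 3.3776 4.6224]
AᵀP(A−BK) = [20.9184 30.0816; 30.0816 43.9184]
P' = Q + AᵀP(A−BK) = [25.9184 29.0816; 29.0816 44.9184]
tr(P') = 70.8367

70.8367


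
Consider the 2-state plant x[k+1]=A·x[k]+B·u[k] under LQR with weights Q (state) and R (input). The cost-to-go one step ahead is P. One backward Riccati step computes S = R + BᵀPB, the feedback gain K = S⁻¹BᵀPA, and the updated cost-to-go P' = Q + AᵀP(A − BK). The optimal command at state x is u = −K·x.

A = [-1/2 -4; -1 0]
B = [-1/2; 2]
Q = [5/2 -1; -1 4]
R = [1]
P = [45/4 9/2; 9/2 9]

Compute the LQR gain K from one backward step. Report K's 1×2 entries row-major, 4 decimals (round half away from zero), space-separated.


BᵀP = [3.3750 15.7500]
S = R + BᵀPB = [1] + [29.8125] = [30.8125]
BᵀPA = [-17.4375 -13.5000]
K = S⁻¹·BᵀPA = [-0.5659 -0.4381]
A−BK = [-0.7830 -4.2191; 0.1318 0.8763]
AᵀP(A−BK) = [6.4442 32.8600; 32.8600 174.0852]
P' = Q + AᵀP(A−BK) = [8.9442 31.8600; 31.8600 178.0852]
tr(P') = 187.0294

-0.5659 -0.4381


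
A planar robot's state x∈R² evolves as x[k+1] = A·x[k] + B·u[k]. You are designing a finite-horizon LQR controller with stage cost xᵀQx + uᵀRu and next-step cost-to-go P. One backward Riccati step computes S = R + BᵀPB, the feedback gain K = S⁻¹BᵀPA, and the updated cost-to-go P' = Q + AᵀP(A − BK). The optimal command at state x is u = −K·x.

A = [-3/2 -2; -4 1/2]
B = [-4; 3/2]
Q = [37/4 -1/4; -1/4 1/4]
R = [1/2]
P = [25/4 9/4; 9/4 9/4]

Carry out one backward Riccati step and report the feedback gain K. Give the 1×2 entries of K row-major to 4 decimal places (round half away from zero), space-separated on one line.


BᵀP = [-21.6250 -5.6250]
S = R + BᵀPB = [1/2] + [78.0625] = [78.5625]
BᵀPA = [54.9375 40.4375]
K = S⁻¹·BᵀPA = [0.6993 0.5147]
A−BK = [1.2971 0.0589; -5.0489 -0.2721]
AᵀP(A−BK) = [38.6456 2.2852; 2.2852 0.2486]
P' = Q + AᵀP(A−BK) = [47.8956 2.0352; 2.0352 0.4986]
tr(P') = 48.3942

0.6993 0.5147


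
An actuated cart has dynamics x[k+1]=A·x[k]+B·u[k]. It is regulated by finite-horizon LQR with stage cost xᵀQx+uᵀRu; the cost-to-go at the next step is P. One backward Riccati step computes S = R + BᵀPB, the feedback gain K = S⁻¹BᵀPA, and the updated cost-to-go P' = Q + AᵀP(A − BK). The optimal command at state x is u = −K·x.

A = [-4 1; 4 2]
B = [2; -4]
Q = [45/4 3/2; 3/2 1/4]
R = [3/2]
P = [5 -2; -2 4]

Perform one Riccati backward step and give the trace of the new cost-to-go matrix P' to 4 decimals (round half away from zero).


BᵀP = [18.0000 -20.0000]
S = R + BᵀPB = [3/2] + [116.0000] = [117.5000]
BᵀPA = [-152.0000 -22.0000]
K = S⁻¹·BᵀPA = [-1.2936 -0.1872]
A−BK = [-1.4128 1.3745; -1.1745 1.2511]
AᵀP(A−BK) = [11.3702 -8.4596; -8.4596 8.8809]
P' = Q + AᵀP(A−BK) = [22.6202 -6.9596; -6.9596 9.1309]
tr(P') = 31.7511

31.7511


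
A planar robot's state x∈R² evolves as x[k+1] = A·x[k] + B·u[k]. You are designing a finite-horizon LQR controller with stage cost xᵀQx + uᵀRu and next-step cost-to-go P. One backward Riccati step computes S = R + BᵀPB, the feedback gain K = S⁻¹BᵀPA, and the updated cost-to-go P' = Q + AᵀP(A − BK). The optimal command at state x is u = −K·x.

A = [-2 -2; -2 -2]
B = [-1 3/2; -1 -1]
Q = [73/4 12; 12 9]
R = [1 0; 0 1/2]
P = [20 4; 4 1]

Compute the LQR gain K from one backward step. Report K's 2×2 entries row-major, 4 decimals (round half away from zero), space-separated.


BᵀP = [-24.0000 -5.0000; 26.0000 5.0000]
S = R + BᵀPB = [1 0; 0 1/2] + [29.0000 -31.0000; -31.0000 34.0000] = [30.0000 -31.0000; -31.0000 34.5000]
BᵀPA = [58.0000 58.0000; -62.0000 -62.0000]
K = S⁻¹·BᵀPA = [1.0676 1.0676; -0.8378 -0.8378]
A−BK = [0.3243 0.3243; -1.7703 -1.7703]
AᵀP(A−BK) = [2.1351 2.1351; 2.1351 2.1351]
P' = Q + AᵀP(A−BK) = [20.3851 14.1351; 14.1351 11.1351]
tr(P') = 31.5203

1.0676 1.0676 -0.8378 -0.8378


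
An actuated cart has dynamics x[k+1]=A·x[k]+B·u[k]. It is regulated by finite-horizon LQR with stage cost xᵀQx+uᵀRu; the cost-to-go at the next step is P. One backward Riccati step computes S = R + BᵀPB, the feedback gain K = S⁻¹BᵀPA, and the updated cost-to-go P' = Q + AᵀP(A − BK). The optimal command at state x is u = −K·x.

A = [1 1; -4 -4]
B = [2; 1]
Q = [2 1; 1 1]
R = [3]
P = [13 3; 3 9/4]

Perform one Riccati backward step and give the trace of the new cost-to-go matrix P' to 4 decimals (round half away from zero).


BᵀP = [29.0000 8.2500]
S = R + BᵀPB = [3] + [66.2500] = [69.2500]
BᵀPA = [-4.0000 -4.0000]
K = S⁻¹·BᵀPA = [-0.0578 -0.0578]
A−BK = [1.1155 1.1155; -3.9422 -3.9422]
AᵀP(A−BK) = [24.7690 24.7690; 24.7690 24.7690]
P' = Q + AᵀP(A−BK) = [26.7690 25.7690; 25.7690 25.7690]
tr(P') = 52.5379

52.5379


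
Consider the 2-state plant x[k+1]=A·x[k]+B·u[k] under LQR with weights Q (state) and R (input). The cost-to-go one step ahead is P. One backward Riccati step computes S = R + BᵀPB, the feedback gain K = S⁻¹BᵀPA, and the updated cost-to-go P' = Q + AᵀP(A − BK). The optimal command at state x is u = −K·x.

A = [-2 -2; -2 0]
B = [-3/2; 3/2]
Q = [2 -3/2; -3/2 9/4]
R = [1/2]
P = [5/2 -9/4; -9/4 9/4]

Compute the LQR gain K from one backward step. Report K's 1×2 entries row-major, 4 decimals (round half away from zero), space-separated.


BᵀP = [-7.1250 6.7500]
S = R + BᵀPB = [1/2] + [20.8125] = [21.3125]
BᵀPA = [0.7500 14.2500]
K = S⁻¹·BᵀPA = [0.0352 0.6686]
A−BK = [-1.9472 -0.9971; -2.0528 -1.0029]
AᵀP(A−BK) = [0.9736 0.4985; 0.4985 0.4721]
P' = Q + AᵀP(A−BK) = [2.9736 -1.0015; -1.0015 2.7221]
tr(P') = 5.6957

0.0352 0.6686


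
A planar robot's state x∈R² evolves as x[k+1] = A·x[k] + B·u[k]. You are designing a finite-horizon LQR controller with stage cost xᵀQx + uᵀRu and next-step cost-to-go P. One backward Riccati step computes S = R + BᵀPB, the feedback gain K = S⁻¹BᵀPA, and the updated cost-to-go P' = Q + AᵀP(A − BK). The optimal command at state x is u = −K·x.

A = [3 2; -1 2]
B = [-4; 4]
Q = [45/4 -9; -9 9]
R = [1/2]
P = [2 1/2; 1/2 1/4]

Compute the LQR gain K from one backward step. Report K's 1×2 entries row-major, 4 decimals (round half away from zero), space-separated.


BᵀP = [-6.0000 -1.0000]
S = R + BᵀPB = [1/2] + [20.0000] = [20.5000]
BᵀPA = [-17.0000 -14.0000]
K = S⁻¹·BᵀPA = [-0.8293 -0.6829]
A−BK = [-0.3171 -0.7317; 2.3171 4.7317]
AᵀP(A−BK) = [1.1524 1.8902; 1.8902 3.4390]
P' = Q + AᵀP(A−BK) = [12.4024 -7.1098; -7.1098 12.4390]
tr(P') = 24.8415

-0.8293 -0.6829


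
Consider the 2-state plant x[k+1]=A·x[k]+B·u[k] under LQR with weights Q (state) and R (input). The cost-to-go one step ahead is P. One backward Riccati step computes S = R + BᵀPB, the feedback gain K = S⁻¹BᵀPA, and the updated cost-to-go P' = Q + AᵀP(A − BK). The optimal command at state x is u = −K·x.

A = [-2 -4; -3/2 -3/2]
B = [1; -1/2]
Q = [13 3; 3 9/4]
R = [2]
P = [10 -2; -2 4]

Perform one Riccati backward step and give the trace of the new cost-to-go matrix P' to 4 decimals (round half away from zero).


BᵀP = [11.0000 -4.0000]
S = R + BᵀPB = [2] + [13.0000] = [15.0000]
BᵀPA = [-16.0000 -38.0000]
K = S⁻¹·BᵀPA = [-1.0667 -2.5333]
A−BK = [-0.9333 -1.4667; -2.0333 -2.7667]
AᵀP(A−BK) = [19.9333 30.4667; 30.4667 48.7333]
P' = Q + AᵀP(A−BK) = [32.9333 33.4667; 33.4667 50.9833]
tr(P') = 83.9167

83.9167


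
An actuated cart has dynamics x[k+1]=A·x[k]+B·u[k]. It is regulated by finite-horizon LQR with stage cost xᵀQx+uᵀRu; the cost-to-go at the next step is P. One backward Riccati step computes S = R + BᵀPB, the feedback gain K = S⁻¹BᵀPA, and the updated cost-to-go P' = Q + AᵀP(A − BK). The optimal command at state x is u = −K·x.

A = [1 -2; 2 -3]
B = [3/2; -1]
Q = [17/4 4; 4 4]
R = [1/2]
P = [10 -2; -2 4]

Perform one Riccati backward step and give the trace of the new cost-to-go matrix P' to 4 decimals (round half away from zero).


72.8561

BᵀP = [17.0000 -7.0000]
S = R + BᵀPB = [1/2] + [32.5000] = [33.0000]
BᵀPA = [3.0000 -13.0000]
K = S⁻¹·BᵀPA = [0.0909 -0.3939]
A−BK = [0.8636 -1.4091; 2.0909 -3.3939]
AᵀP(A−BK) = [17.7273 -28.8182; -28.8182 46.8788]
P' = Q + AᵀP(A−BK) = [21.9773 -24.8182; -24.8182 50.8788]
tr(P') = 72.8561


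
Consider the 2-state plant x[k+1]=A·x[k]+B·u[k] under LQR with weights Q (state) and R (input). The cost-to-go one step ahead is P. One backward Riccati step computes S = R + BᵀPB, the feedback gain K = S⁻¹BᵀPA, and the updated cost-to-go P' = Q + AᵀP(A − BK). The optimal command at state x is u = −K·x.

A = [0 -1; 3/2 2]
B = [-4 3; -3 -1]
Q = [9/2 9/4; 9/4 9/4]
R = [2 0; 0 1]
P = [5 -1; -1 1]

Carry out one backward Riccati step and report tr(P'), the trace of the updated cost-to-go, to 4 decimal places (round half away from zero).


BᵀP = [-17.0000 1.0000; 16.0000 -4.0000]
S = R + BᵀPB = [2 0; 0 1] + [65.0000 -52.0000; -52.0000 52.0000] = [67.0000 -52.0000; -52.0000 53.0000]
BᵀPA = [1.5000 19.0000; -6.0000 -24.0000]
K = S⁻¹·BᵀPA = [-0.2745 -0.2845; -0.3825 -0.7320]
A−BK = [0.0496 0.0579; 0.2940 0.4144]
AᵀP(A−BK) = [0.3666 0.5348; 0.5348 0.8383]
P' = Q + AᵀP(A−BK) = [4.8666 2.7848; 2.7848 3.0883]
tr(P') = 7.9548

7.9548


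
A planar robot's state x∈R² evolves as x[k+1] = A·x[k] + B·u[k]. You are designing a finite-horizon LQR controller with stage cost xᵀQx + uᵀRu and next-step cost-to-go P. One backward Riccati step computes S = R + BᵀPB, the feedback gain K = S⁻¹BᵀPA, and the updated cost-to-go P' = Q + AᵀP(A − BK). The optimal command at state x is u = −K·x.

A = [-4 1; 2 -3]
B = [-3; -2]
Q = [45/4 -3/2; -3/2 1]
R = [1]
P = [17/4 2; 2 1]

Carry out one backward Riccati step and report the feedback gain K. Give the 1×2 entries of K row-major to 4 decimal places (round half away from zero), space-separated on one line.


BᵀP = [-16.7500 -8.0000]
S = R + BᵀPB = [1] + [66.2500] = [67.2500]
BᵀPA = [51.0000 7.2500]
K = S⁻¹·BᵀPA = [0.7584 0.1078]
A−BK = [-1.7249 1.3234; 3.5167 -2.7844]
AᵀP(A−BK) = [1.3234 -0.4981; -0.4981 0.4684]
P' = Q + AᵀP(A−BK) = [12.5734 -1.9981; -1.9981 1.4684]
tr(P') = 14.0418

0.7584 0.1078


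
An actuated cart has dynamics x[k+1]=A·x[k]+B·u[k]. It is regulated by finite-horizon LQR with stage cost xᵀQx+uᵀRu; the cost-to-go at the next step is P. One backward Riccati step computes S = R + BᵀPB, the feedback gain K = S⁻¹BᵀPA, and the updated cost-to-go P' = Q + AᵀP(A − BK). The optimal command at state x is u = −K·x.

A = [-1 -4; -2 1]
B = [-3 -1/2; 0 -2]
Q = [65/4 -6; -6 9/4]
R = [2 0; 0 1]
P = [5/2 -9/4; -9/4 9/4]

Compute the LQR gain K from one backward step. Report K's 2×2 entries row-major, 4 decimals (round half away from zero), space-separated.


BᵀP = [-7.5000 6.7500; 3.2500 -3.3750]
S = R + BᵀPB = [2 0; 0 1] + [22.5000 -9.7500; -9.7500 5.1250] = [24.5000 -9.7500; -9.7500 6.1250]
BᵀPA = [-6.0000 36.7500; 3.5000 -16.3750]
K = S⁻¹·BᵀPA = [-0.0477 1.1898; 0.4955 -0.7795]
A−BK = [-0.8955 -0.8205; -1.0091 -0.5591]
AᵀP(A−BK) = [0.4795 -0.3830; -0.3830 3.7608]
P' = Q + AᵀP(A−BK) = [16.7295 -6.3830; -6.3830 6.0108]
tr(P') = 22.7403

-0.0477 1.1898 0.4955 -0.7795


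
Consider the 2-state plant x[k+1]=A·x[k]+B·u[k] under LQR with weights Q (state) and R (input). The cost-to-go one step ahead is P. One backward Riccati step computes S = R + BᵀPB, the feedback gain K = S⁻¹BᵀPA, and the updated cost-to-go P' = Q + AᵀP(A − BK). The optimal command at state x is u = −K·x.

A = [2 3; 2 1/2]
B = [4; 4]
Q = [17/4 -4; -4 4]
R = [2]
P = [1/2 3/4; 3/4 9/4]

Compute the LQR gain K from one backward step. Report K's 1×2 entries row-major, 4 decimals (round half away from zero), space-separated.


0.4857 0.3000

BᵀP = [5.0000 12.0000]
S = R + BᵀPB = [2] + [68.0000] = [70.0000]
BᵀPA = [34.0000 21.0000]
K = S⁻¹·BᵀPA = [0.4857 0.3000]
A−BK = [0.0571 1.8000; 0.0571 -0.7000]
AᵀP(A−BK) = [0.4857 0.3000; 0.3000 1.0125]
P' = Q + AᵀP(A−BK) = [4.7357 -3.7000; -3.7000 5.0125]
tr(P') = 9.7482


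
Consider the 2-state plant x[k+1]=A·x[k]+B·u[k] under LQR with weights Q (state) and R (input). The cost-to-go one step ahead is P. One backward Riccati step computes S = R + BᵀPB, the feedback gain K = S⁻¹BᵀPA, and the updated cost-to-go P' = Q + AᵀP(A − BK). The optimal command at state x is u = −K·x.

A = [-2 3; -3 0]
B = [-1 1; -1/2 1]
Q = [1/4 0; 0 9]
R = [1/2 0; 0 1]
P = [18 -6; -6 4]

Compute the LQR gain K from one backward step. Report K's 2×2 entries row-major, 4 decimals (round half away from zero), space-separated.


0.0000 -3.6000 -1.6364 -0.3273

BᵀP = [-15.0000 4.0000; 12.0000 -2.0000]
S = R + BᵀPB = [1/2 0; 0 1] + [13.0000 -11.0000; -11.0000 10.0000] = [13.5000 -11.0000; -11.0000 11.0000]
BᵀPA = [18.0000 -45.0000; -18.0000 36.0000]
K = S⁻¹·BᵀPA = [0.0000 -3.6000; -1.6364 -0.3273]
A−BK = [-0.3636 -0.2727; -1.3636 -1.4727]
AᵀP(A−BK) = [6.5455 4.9091; 4.9091 11.7818]
P' = Q + AᵀP(A−BK) = [6.7955 4.9091; 4.9091 20.7818]
tr(P') = 27.5773


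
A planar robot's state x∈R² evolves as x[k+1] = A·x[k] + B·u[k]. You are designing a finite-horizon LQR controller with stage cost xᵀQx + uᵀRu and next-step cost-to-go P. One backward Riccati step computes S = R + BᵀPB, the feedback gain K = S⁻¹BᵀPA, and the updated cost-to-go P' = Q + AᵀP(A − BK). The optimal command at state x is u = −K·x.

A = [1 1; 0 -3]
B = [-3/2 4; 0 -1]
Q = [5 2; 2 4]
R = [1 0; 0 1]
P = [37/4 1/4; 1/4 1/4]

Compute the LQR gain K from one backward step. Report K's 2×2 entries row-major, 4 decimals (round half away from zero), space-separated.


BᵀP = [-13.8750 -0.3750; 36.7500 0.7500]
S = R + BᵀPB = [1 0; 0 1] + [20.8125 -55.1250; -55.1250 146.2500] = [21.8125 -55.1250; -55.1250 147.2500]
BᵀPA = [-13.8750 -12.7500; 36.7500 34.5000]
K = S⁻¹·BᵀPA = [-0.0996 0.1408; 0.2123 0.2870]
A−BK = [0.0014 0.0632; 0.2123 -2.7130]
AᵀP(A−BK) = [0.0664 -0.0939; -0.0939 1.8935]
P' = Q + AᵀP(A−BK) = [5.0664 1.9061; 1.9061 5.8935]
tr(P') = 10.9599

-0.0996 0.1408 0.2123 0.2870


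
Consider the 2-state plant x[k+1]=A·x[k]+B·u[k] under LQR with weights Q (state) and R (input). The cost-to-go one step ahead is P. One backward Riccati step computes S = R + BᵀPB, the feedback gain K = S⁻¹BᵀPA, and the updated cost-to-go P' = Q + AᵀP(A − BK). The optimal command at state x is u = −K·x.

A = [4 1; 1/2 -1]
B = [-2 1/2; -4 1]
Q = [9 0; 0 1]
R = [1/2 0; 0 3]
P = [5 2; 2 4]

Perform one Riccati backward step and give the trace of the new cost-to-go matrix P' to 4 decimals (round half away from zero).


BᵀP = [-18.0000 -20.0000; 4.5000 5.0000]
S = R + BᵀPB = [1/2 0; 0 3] + [116.0000 -29.0000; -29.0000 7.2500] = [116.5000 -29.0000; -29.0000 10.2500]
BᵀPA = [-82.0000 2.0000; 20.5000 -0.5000]
K = S⁻¹·BᵀPA = [-0.6966 0.0170; 0.0290 -0.0007]
A−BK = [2.5922 1.0343; -2.3156 -0.9313]
AᵀP(A−BK) = [31.2807 12.4078; 12.4078 4.9657]
P' = Q + AᵀP(A−BK) = [40.2807 12.4078; 12.4078 5.9657]
tr(P') = 46.2464

46.2464


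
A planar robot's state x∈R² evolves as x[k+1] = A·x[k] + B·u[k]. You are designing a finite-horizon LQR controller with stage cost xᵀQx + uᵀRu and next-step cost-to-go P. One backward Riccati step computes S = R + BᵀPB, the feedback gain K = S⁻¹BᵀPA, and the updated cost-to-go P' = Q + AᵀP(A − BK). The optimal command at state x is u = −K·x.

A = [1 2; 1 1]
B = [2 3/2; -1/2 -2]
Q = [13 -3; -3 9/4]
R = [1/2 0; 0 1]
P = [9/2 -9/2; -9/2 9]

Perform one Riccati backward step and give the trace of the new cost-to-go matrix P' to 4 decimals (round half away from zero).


BᵀP = [11.2500 -13.5000; 15.7500 -24.7500]
S = R + BᵀPB = [1/2 0; 0 1] + [29.2500 43.8750; 43.8750 73.1250] = [29.7500 43.8750; 43.8750 74.1250]
BᵀPA = [-2.2500 9.0000; -9.0000 6.7500]
K = S⁻¹·BᵀPA = [0.8140 1.3239; -0.6032 -0.6926]
A−BK = [0.2768 0.3910; 0.2005 0.2768]
AᵀP(A−BK) = [0.9024 1.2456; 1.2456 1.7595]
P' = Q + AᵀP(A−BK) = [13.9024 -1.7544; -1.7544 4.0095]
tr(P') = 17.9119

17.9119


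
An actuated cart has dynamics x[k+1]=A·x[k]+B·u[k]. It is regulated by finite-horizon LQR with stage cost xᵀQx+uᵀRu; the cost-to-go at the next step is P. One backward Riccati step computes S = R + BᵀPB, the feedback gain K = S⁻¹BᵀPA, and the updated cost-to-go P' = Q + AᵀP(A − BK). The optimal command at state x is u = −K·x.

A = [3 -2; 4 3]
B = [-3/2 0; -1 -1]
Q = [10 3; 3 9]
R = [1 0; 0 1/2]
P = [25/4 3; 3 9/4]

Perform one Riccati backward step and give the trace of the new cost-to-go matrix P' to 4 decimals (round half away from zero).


29.5344

BᵀP = [-12.3750 -6.7500; -3.0000 -2.2500]
S = R + BᵀPB = [1 0; 0 1/2] + [25.3125 6.7500; 6.7500 2.2500] = [26.3125 6.7500; 6.7500 2.7500]
BᵀPA = [-64.1250 4.5000; -18.0000 -0.7500]
K = S⁻¹·BᵀPA = [-2.0466 0.6507; -1.5219 -1.8700]
A−BK = [-0.0700 -1.0239; 0.4315 1.7808]
AᵀP(A−BK) = [5.6152 0.5685; 0.5685 4.9192]
P' = Q + AᵀP(A−BK) = [15.6152 3.5685; 3.5685 13.9192]
tr(P') = 29.5344


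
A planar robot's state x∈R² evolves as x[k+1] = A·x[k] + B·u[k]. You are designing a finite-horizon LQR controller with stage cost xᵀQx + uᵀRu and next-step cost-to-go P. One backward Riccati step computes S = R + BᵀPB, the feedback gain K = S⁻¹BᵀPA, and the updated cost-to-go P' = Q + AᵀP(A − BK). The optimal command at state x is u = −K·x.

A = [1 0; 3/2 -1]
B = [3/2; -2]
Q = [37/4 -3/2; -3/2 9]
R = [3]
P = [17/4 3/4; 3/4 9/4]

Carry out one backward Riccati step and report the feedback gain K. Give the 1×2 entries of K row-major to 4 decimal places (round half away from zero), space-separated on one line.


BᵀP = [4.8750 -3.3750]
S = R + BᵀPB = [3] + [14.0625] = [17.0625]
BᵀPA = [-0.1875 3.3750]
K = S⁻¹·BᵀPA = [-0.0110 0.1978]
A−BK = [1.0165 -0.2967; 1.4780 -0.6044]
AᵀP(A−BK) = [11.5604 -4.0879; -4.0879 1.5824]
P' = Q + AᵀP(A−BK) = [20.8104 -5.5879; -5.5879 10.5824]
tr(P') = 31.3929

-0.0110 0.1978


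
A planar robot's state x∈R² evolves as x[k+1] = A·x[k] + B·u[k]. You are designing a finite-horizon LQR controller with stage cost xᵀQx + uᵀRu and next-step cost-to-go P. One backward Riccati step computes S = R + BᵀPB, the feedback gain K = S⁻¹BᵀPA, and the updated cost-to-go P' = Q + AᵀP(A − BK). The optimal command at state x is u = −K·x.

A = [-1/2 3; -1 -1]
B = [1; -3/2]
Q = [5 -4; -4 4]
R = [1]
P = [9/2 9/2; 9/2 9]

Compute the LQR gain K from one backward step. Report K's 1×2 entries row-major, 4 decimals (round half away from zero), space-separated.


BᵀP = [-2.2500 -9.0000]
S = R + BᵀPB = [1] + [11.2500] = [12.2500]
BᵀPA = [10.1250 2.2500]
K = S⁻¹·BᵀPA = [0.8265 0.1837]
A−BK = [-1.3265 2.8163; 0.2398 -0.7245]
AᵀP(A−BK) = [6.2564 -10.8597; -10.8597 22.0867]
P' = Q + AᵀP(A−BK) = [11.2564 -14.8597; -14.8597 26.0867]
tr(P') = 37.3431

0.8265 0.1837


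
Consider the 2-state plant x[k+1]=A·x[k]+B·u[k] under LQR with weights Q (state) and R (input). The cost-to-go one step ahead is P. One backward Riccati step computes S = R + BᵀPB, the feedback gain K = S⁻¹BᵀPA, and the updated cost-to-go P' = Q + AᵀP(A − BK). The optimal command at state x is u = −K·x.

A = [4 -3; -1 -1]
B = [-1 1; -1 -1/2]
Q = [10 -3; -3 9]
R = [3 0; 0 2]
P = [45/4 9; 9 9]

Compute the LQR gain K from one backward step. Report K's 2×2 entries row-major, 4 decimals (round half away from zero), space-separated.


-1.1046 1.6490 1.5497 -0.9536

BᵀP = [-20.2500 -18.0000; 6.7500 4.5000]
S = R + BᵀPB = [3 0; 0 2] + [38.2500 -11.2500; -11.2500 4.5000] = [41.2500 -11.2500; -11.2500 6.5000]
BᵀPA = [-63.0000 78.7500; 22.5000 -24.7500]
K = S⁻¹·BᵀPA = [-1.1046 1.6490; 1.5497 -0.9536]
A−BK = [1.3457 -0.3974; -1.3298 0.1722]
AᵀP(A−BK) = [12.5404 -9.6556; -9.6556 10.7881]
P' = Q + AᵀP(A−BK) = [22.5404 -12.6556; -12.6556 19.7881]
tr(P') = 42.3285


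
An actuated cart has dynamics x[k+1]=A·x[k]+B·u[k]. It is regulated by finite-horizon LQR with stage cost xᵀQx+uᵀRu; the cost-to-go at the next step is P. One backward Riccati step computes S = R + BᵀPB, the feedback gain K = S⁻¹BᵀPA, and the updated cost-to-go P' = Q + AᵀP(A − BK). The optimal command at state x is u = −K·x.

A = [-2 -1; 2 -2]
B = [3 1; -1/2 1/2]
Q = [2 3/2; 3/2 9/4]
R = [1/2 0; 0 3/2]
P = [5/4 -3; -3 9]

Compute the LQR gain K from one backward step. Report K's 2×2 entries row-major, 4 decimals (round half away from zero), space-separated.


-1.5943 0.9000 0.5543 -0.7000

BᵀP = [5.2500 -13.5000; -0.2500 1.5000]
S = R + BᵀPB = [1/2 0; 0 3/2] + [22.5000 -1.5000; -1.5000 0.5000] = [23.0000 -1.5000; -1.5000 2.0000]
BᵀPA = [-37.5000 21.7500; 3.5000 -2.7500]
K = S⁻¹·BᵀPA = [-1.5943 0.9000; 0.5543 -0.7000]
A−BK = [2.2286 -3.0000; 0.9257 -1.2000]
AᵀP(A−BK) = [3.2743 -3.3000; -3.3000 3.7500]
P' = Q + AᵀP(A−BK) = [5.2743 -1.8000; -1.8000 6.0000]
tr(P') = 11.2743


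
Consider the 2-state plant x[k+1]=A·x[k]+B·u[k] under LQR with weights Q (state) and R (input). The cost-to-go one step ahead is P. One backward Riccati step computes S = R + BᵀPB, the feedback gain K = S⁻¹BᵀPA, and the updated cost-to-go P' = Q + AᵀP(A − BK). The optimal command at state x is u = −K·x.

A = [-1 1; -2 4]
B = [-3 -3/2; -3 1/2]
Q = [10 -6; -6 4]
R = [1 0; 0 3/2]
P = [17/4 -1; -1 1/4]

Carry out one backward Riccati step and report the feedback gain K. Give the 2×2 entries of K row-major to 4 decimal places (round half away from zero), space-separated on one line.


0.1889 -0.0733 0.0514 0.0617

BᵀP = [-9.7500 2.2500; -6.8750 1.6250]
S = R + BᵀPB = [1 0; 0 3/2] + [22.5000 15.7500; 15.7500 11.1250] = [23.5000 15.7500; 15.7500 12.6250]
BᵀPA = [5.2500 -0.7500; 3.6250 -0.3750]
K = S⁻¹·BᵀPA = [0.1889 -0.0733; 0.0514 0.0617]
A−BK = [-0.3560 0.8728; -1.4589 3.7494]
AᵀP(A−BK) = [0.0717 -0.0890; -0.0890 0.2182]
P' = Q + AᵀP(A−BK) = [10.0717 -6.0890; -6.0890 4.2182]
tr(P') = 14.2898


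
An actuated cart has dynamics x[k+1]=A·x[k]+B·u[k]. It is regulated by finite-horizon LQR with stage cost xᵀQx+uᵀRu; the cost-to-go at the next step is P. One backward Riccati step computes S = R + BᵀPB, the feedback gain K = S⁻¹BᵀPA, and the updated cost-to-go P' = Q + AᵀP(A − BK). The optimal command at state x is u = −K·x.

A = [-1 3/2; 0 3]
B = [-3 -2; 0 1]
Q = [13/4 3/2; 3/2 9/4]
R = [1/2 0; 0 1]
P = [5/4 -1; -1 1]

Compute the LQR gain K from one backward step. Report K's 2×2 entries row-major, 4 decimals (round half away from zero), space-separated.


BᵀP = [-3.7500 3.0000; -3.5000 3.0000]
S = R + BᵀPB = [1/2 0; 0 1] + [11.2500 10.5000; 10.5000 10.0000] = [11.7500 10.5000; 10.5000 11.0000]
BᵀPA = [3.7500 3.3750; 3.5000 3.7500]
K = S⁻¹·BᵀPA = [0.2368 -0.1184; 0.0921 0.4539]
A−BK = [-0.1053 2.0526; -0.0921 2.5461]
AᵀP(A−BK) = [0.0395 -0.0197; -0.0197 1.5099]
P' = Q + AᵀP(A−BK) = [3.2895 1.4803; 1.4803 3.7599]
tr(P') = 7.0493

0.2368 -0.1184 0.0921 0.4539


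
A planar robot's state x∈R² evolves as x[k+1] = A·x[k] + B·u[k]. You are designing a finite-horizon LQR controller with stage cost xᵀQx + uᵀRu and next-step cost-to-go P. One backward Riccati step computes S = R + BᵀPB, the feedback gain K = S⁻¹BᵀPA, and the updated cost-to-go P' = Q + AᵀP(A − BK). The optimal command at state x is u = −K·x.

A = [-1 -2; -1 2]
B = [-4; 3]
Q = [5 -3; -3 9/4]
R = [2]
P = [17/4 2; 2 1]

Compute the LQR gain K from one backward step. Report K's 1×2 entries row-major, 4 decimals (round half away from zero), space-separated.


0.5161 0.3871

BᵀP = [-11.0000 -5.0000]
S = R + BᵀPB = [2] + [29.0000] = [31.0000]
BᵀPA = [16.0000 12.0000]
K = S⁻¹·BᵀPA = [0.5161 0.3871]
A−BK = [1.0645 -0.4516; -2.5484 0.8387]
AᵀP(A−BK) = [0.9919 0.3065; 0.3065 0.3548]
P' = Q + AᵀP(A−BK) = [5.9919 -2.6935; -2.6935 2.6048]
tr(P') = 8.5968


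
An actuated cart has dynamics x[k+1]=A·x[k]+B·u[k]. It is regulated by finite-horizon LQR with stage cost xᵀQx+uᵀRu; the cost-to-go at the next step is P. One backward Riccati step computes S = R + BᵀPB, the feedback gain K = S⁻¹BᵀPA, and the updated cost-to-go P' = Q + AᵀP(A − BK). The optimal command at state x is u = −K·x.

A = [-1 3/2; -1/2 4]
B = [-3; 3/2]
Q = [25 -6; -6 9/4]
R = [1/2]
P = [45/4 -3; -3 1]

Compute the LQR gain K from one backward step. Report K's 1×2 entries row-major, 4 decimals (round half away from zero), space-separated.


0.2519 -0.1174

BᵀP = [-38.2500 10.5000]
S = R + BᵀPB = [1/2] + [130.5000] = [131.0000]
BᵀPA = [33.0000 -15.3750]
K = S⁻¹·BᵀPA = [0.2519 -0.1174]
A−BK = [-0.2443 1.1479; -0.8779 4.1760]
AᵀP(A−BK) = [0.1870 -0.7519; -0.7519 3.5080]
P' = Q + AᵀP(A−BK) = [25.1870 -6.7519; -6.7519 5.7580]
tr(P') = 30.9450


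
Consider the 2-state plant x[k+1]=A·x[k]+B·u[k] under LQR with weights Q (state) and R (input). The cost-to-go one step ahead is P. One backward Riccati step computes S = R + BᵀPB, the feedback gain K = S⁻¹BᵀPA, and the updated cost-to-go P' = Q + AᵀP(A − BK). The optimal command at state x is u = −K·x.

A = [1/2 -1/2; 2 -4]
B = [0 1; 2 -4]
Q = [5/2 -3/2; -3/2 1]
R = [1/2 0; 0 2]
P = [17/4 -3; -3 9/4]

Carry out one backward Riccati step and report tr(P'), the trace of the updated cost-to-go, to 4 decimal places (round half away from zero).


4.3618

BᵀP = [-6.0000 4.5000; 16.2500 -12.0000]
S = R + BᵀPB = [1/2 0; 0 2] + [9.0000 -24.0000; -24.0000 64.2500] = [9.5000 -24.0000; -24.0000 66.2500]
BᵀPA = [6.0000 -15.0000; -15.8750 39.8750]
K = S⁻¹·BᵀPA = [0.3091 -0.6885; -0.1276 0.3525]
A−BK = [0.6276 -0.8525; 0.8712 -1.2131]
AᵀP(A−BK) = [0.1815 -0.3361; -0.3361 0.6803]
P' = Q + AᵀP(A−BK) = [2.6815 -1.8361; -1.8361 1.6803]
tr(P') = 4.3618


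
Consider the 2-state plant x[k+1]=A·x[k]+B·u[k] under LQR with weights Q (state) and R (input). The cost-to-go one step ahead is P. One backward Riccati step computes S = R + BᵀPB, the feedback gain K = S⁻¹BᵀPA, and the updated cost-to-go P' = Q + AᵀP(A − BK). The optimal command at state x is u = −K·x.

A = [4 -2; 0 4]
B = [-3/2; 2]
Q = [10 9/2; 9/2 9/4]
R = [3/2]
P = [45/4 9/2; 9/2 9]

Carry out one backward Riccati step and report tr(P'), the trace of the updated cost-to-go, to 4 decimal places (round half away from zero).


178.4908

BᵀP = [-7.8750 11.2500]
S = R + BᵀPB = [3/2] + [34.3125] = [35.8125]
BᵀPA = [-31.5000 60.7500]
K = S⁻¹·BᵀPA = [-0.8796 1.6963]
A−BK = [2.6806 0.5445; 1.7592 0.6073]
AᵀP(A−BK) = [152.2932 35.4346; 35.4346 13.9476]
P' = Q + AᵀP(A−BK) = [162.2932 39.9346; 39.9346 16.1976]
tr(P') = 178.4908


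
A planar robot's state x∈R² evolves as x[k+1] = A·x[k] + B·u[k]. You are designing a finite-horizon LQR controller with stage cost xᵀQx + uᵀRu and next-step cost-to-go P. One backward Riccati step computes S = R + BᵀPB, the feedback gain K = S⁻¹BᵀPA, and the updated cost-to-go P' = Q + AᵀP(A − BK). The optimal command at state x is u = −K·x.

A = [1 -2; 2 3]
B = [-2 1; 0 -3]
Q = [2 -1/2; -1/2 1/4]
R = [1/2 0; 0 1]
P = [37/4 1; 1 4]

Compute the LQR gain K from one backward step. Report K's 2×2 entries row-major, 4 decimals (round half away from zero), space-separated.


-0.8148 0.5018 -0.6443 -0.9746

BᵀP = [-18.5000 -2.0000; 6.2500 -11.0000]
S = R + BᵀPB = [1/2 0; 0 1] + [37.0000 -12.5000; -12.5000 39.2500] = [37.5000 -12.5000; -12.5000 40.2500]
BᵀPA = [-22.5000 31.0000; -15.7500 -45.5000]
K = S⁻¹·BᵀPA = [-0.8148 0.5018; -0.6443 -0.9746]
A−BK = [0.0148 -0.0218; 0.0670 0.0762]
AᵀP(A−BK) = [0.7691 0.4406; 0.4406 1.1000]
P' = Q + AᵀP(A−BK) = [2.7691 -0.0594; -0.0594 1.3500]
tr(P') = 4.1191
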